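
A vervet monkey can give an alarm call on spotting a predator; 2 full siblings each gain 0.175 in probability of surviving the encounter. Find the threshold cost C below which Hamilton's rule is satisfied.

0.175

r to a full sibling = 0.5 (full sibs share both parents — two paths of length 2: r = 2·(1/2)^2 = 1/2).
Hamilton's rule: n·r·B > C, so the trait is favored while C < n·r·B = 2·0.5·0.175 = 0.175.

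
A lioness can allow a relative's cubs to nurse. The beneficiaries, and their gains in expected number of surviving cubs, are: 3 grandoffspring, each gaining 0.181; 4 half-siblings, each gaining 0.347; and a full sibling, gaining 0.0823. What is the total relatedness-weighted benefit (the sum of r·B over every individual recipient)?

r to a grandoffspring = 1/4 (two parent–offspring links: r = (1/2)^2 = 1/4).
r to a half-sibling = 1/4 (half-sibs share one parent — one path of length 2: r = (1/2)^2 = 1/4).
r to a full sibling = 0.5 (full sibs share both parents — two paths of length 2: r = 2·(1/2)^2 = 1/2).
Summing one r·B term per recipient: 3·0.25·0.181 + 4·0.25·0.347 + 1·0.5·0.0823 = 0.5239.

0.5239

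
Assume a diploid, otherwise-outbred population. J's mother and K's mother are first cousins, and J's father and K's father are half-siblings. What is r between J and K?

Wright's path rule: contributions from independent ancestry routes add.
J and K are related in two ways: second cousins through their mothers (r = 1/32) and half first cousins through their fathers (r = 1/16).
r = 1/32 + 1/16 = 3/32 = 0.09375.

0.09375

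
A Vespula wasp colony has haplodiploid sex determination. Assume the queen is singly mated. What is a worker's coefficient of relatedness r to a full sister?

Haplodiploid full sisters inherit their father's entire haploid genome identically (contributing 1/2) and on average half of their mother's contribution (1/2 · 1/2 = 1/4); r = 1/2 + 1/4 = 3/4.

0.75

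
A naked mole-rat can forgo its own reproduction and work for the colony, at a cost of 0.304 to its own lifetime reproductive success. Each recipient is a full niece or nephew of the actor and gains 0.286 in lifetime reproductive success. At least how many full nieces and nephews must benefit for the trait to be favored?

5

r to a full niece or nephew = 0.25 (full aunt/uncle↔niece/nephew: two paths of length 3 through the shared grandparent pair: r = 2·(1/2)^3 = 1/4).
Hamilton's rule: n·r·B > C  ⇒  n > C/(r·B) = 0.304/(0.25·0.286) = 4.252.
The smallest integer exceeding 4.252 is 5.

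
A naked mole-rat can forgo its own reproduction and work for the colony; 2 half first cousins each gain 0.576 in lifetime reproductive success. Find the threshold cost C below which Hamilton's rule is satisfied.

0.072

r to a half first cousin = 1/16 (half first cousins share one grandparent — one path of length 4: r = (1/2)^4 = 1/16).
Hamilton's rule: n·r·B > C, so the trait is favored while C < n·r·B = 2·0.0625·0.576 = 0.072.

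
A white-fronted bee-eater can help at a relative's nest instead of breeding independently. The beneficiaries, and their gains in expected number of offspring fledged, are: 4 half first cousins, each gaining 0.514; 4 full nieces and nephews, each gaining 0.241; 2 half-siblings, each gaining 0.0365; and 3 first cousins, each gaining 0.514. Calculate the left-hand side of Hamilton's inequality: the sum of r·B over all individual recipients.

r to a half first cousin = 0.0625 (half first cousins share one grandparent — one path of length 4: r = (1/2)^4 = 1/16).
r to a full niece or nephew = 0.25 (full aunt/uncle↔niece/nephew: two paths of length 3 through the shared grandparent pair: r = 2·(1/2)^3 = 1/4).
r to a half-sibling = 0.25 (half-sibs share one parent — one path of length 2: r = (1/2)^2 = 1/4).
r to a first cousin = 0.125 (first cousins share one grandparent pair — two paths of length 4: r = 2·(1/2)^4 = 1/8).
Summing one r·B term per recipient: 4·0.0625·0.514 + 4·0.25·0.241 + 2·0.25·0.0365 + 3·0.125·0.514 = 0.5805.

0.5805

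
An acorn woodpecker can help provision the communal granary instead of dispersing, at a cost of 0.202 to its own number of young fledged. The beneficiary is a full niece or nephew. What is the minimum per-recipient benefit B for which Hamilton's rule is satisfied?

0.808

r to a full niece or nephew = 1/4 (full aunt/uncle↔niece/nephew: two paths of length 3 through the shared grandparent pair: r = 2·(1/2)^3 = 1/4).
Hamilton's rule with n recipients of equal r: n·r·B > C, so B > C/(n·r) = 0.202/(1·0.25) = 0.808.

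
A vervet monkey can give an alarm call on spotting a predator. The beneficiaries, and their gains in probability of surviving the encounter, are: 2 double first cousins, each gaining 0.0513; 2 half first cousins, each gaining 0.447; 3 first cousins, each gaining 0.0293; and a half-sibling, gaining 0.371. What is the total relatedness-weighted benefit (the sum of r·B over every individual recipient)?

r to a double first cousin = 1/4 (double first cousins share both grandparent pairs — four paths of length 4: r = 4·(1/2)^4 = 1/4).
r to a half first cousin = 1/16 (half first cousins share one grandparent — one path of length 4: r = (1/2)^4 = 1/16).
r to a first cousin = 0.125 (first cousins share one grandparent pair — two paths of length 4: r = 2·(1/2)^4 = 1/8).
r to a half-sibling = 1/4 (half-sibs share one parent — one path of length 2: r = (1/2)^2 = 1/4).
Summing one r·B term per recipient: 2·0.25·0.0513 + 2·0.0625·0.447 + 3·0.125·0.0293 + 1·0.25·0.371 = 0.1852625.

0.1852625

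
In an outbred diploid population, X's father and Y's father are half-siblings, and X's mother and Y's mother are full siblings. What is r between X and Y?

With two independent routes of shared ancestry, r is the sum of the two contributions.
X and Y are related in two ways: half first cousins through their fathers (r = 1/16) and first cousins through their mothers (r = 1/8).
r = 1/16 + 1/8 = 0.1875.

0.1875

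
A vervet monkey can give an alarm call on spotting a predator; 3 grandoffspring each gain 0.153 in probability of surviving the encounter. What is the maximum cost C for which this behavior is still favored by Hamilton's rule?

r to a grandoffspring = 0.25 (two parent–offspring links: r = (1/2)^2 = 1/4).
Hamilton's rule: n·r·B > C, so the trait is favored while C < n·r·B = 3·0.25·0.153 = 0.11475.

0.11475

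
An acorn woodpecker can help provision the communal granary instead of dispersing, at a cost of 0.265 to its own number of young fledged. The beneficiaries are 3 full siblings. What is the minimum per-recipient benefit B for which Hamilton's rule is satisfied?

r to a full sibling = 1/2 (full sibs share both parents — two paths of length 2: r = 2·(1/2)^2 = 1/2).
Hamilton's rule with n recipients of equal r: n·r·B > C, so B > C/(n·r) = 0.265/(3·0.5) = 0.1767.

0.1767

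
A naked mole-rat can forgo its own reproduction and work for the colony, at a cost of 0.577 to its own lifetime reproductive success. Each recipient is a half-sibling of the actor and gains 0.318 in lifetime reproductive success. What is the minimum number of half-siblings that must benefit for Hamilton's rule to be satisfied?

8

r to a half-sibling = 0.25 (half-sibs share one parent — one path of length 2: r = (1/2)^2 = 1/4).
Hamilton's rule: n·r·B > C  ⇒  n > C/(r·B) = 0.577/(0.25·0.318) = 7.258.
The smallest integer exceeding 7.258 is 8.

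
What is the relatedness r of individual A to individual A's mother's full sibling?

0.25

Each parent–offspring link contributes a factor of 1/2, and independent paths through distinct common ancestors add.
Full aunt/uncle↔niece/nephew: two paths of length 3 through the shared grandparent pair: r = 2·(1/2)^3 = 1/4.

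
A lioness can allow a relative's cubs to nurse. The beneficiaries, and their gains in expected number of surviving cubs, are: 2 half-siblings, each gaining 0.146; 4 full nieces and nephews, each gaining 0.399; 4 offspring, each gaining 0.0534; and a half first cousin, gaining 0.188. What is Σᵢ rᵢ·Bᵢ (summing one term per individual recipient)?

0.59055

r to a half-sibling = 1/4 (half-sibs share one parent — one path of length 2: r = (1/2)^2 = 1/4).
r to a full niece or nephew = 1/4 (full aunt/uncle↔niece/nephew: two paths of length 3 through the shared grandparent pair: r = 2·(1/2)^3 = 1/4).
r to an offspring = 0.5 (one parent–offspring link: r = (1/2)^1 = 1/2).
r to a half first cousin = 1/16 (half first cousins share one grandparent — one path of length 4: r = (1/2)^4 = 1/16).
Summing one r·B term per recipient: 2·0.25·0.146 + 4·0.25·0.399 + 4·0.5·0.0534 + 1·0.0625·0.188 = 0.59055.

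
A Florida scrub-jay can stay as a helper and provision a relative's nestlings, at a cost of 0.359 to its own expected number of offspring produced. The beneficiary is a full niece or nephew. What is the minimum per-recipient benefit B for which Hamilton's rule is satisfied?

r to a full niece or nephew = 1/4 (full aunt/uncle↔niece/nephew: two paths of length 3 through the shared grandparent pair: r = 2·(1/2)^3 = 1/4).
Hamilton's rule with n recipients of equal r: n·r·B > C, so B > C/(n·r) = 0.359/(1·0.25) = 1.436.

1.436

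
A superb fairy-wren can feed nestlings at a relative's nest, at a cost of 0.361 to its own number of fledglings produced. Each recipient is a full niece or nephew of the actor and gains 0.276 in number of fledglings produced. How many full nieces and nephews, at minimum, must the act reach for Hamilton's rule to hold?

6

r to a full niece or nephew = 0.25 (full aunt/uncle↔niece/nephew: two paths of length 3 through the shared grandparent pair: r = 2·(1/2)^3 = 1/4).
Hamilton's rule: n·r·B > C  ⇒  n > C/(r·B) = 0.361/(0.25·0.276) = 5.232.
The smallest integer exceeding 5.232 is 6.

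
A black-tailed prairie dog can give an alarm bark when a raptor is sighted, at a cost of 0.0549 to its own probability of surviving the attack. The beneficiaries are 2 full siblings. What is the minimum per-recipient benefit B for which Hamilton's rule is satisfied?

r to a full sibling = 0.5 (full sibs share both parents — two paths of length 2: r = 2·(1/2)^2 = 1/2).
Hamilton's rule with n recipients of equal r: n·r·B > C, so B > C/(n·r) = 0.0549/(2·0.5) = 0.0549.

0.0549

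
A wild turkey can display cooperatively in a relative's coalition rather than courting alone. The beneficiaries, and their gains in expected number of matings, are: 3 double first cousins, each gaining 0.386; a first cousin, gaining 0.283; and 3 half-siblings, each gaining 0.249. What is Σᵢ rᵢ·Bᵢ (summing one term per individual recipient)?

r to a double first cousin = 0.25 (double first cousins share both grandparent pairs — four paths of length 4: r = 4·(1/2)^4 = 1/4).
r to a first cousin = 1/8 (first cousins share one grandparent pair — two paths of length 4: r = 2·(1/2)^4 = 1/8).
r to a half-sibling = 0.25 (half-sibs share one parent — one path of length 2: r = (1/2)^2 = 1/4).
Summing one r·B term per recipient: 3·0.25·0.386 + 1·0.125·0.283 + 3·0.25·0.249 = 0.511625.

0.511625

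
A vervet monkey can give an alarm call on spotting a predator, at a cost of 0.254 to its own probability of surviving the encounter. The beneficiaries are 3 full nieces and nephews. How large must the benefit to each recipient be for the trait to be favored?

0.3387

r to a full niece or nephew = 0.25 (full aunt/uncle↔niece/nephew: two paths of length 3 through the shared grandparent pair: r = 2·(1/2)^3 = 1/4).
Hamilton's rule with n recipients of equal r: n·r·B > C, so B > C/(n·r) = 0.254/(3·0.25) = 0.3387.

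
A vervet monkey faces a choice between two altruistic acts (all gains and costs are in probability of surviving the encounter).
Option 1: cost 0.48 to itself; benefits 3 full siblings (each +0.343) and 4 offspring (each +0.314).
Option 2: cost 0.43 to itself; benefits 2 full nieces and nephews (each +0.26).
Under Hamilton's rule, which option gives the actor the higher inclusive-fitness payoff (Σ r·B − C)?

Option 1

Option 1: r to a full sibling = 0.5.
Option 1: r to an offspring = 0.5.
Option 1: Σ r·B − C = (3·0.5·0.343 + 4·0.5·0.314) − 0.48 = 0.6625.
Option 2: r to a full niece or nephew = 0.25.
Option 2: Σ r·B − C = (2·0.25·0.26) − 0.43 = -0.3.
Option 1 has the higher net inclusive-fitness payoff.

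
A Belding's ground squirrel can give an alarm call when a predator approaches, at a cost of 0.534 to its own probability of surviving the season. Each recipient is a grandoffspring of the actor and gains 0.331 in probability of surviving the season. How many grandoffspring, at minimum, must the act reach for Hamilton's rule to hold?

7

r to a grandoffspring = 0.25 (two parent–offspring links: r = (1/2)^2 = 1/4).
Hamilton's rule: n·r·B > C  ⇒  n > C/(r·B) = 0.534/(0.25·0.331) = 6.453.
The smallest integer exceeding 6.453 is 7.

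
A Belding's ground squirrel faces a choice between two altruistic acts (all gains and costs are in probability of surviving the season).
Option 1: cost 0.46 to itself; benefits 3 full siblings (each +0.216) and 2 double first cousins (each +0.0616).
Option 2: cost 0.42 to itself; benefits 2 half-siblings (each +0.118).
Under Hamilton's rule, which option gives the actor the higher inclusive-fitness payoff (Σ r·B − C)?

Option 1: r to a full sibling = 0.5.
Option 1: r to a double first cousin = 0.25.
Option 1: Σ r·B − C = (3·0.5·0.216 + 2·0.25·0.0616) − 0.46 = -0.1052.
Option 2: r to a half-sibling = 0.25.
Option 2: Σ r·B − C = (2·0.25·0.118) − 0.42 = -0.361.
Option 1 has the higher net inclusive-fitness payoff.

Option 1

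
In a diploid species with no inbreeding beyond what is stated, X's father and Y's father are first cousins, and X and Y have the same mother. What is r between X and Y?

Wright's path rule: contributions from independent ancestry routes add.
X and Y are related in two ways: second cousins through their fathers (r = 1/32) and half-sibs through their shared mother (r = 1/4).
r = 1/32 + 1/4 = 9/32 = 0.28125.

0.28125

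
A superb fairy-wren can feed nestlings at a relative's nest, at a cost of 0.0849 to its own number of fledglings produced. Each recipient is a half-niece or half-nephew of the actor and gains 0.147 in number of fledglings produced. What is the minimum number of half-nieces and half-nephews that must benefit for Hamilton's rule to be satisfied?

r to a half-niece or half-nephew = 0.125 (half-aunt/uncle↔niece/nephew: one path of length 3: r = (1/2)^3 = 1/8).
Hamilton's rule: n·r·B > C  ⇒  n > C/(r·B) = 0.0849/(0.125·0.147) = 4.62.
The smallest integer exceeding 4.62 is 5.

5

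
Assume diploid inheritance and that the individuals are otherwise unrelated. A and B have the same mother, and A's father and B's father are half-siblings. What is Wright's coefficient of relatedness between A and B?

Wright's path rule: contributions from independent ancestry routes add.
A and B are related in two ways: half-sibs through their shared mother (r = 1/4) and half first cousins through their fathers (r = 1/16).
r = 1/4 + 1/16 = 5/16 = 0.3125.

0.3125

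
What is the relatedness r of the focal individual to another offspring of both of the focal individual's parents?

Each parent–offspring link contributes a factor of 1/2, and independent paths through distinct common ancestors add.
Full sibs share both parents — two paths of length 2: r = 2·(1/2)^2 = 1/2.

0.5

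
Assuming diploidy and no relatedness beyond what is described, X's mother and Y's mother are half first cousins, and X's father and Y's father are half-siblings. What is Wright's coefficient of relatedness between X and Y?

0.078125

Independent pedigree routes through distinct common ancestors add.
X and Y are related in two ways: half second cousins through their mothers (r = 1/64) and half first cousins through their fathers (r = 1/16).
r = 1/64 + 1/16 = 5/64 = 0.078125.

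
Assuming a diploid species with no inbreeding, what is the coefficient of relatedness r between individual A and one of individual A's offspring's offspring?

Each parent–offspring link contributes a factor of 1/2, and independent paths through distinct common ancestors add.
Two parent–offspring links: r = (1/2)^2 = 1/4.

0.25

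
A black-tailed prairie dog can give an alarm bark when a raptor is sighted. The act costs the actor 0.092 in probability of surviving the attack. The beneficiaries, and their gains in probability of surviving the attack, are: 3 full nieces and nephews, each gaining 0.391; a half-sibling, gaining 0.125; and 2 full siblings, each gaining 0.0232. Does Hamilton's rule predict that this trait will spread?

Hamilton's rule: the trait is favored when the sum of r·B over every recipient exceeds the actor's cost C.
r to a full niece or nephew = 1/4 (full aunt/uncle↔niece/nephew: two paths of length 3 through the shared grandparent pair: r = 2·(1/2)^3 = 1/4).
r to a half-sibling = 1/4 (half-sibs share one parent — one path of length 2: r = (1/2)^2 = 1/4).
r to a full sibling = 1/2 (full sibs share both parents — two paths of length 2: r = 2·(1/2)^2 = 1/2).
Summing one r·B term per recipient: 3·0.25·0.391 + 1·0.25·0.125 + 2·0.5·0.0232 = 0.3477.
0.3477 > 0.092: the indirect benefit exceeds the cost.

Yes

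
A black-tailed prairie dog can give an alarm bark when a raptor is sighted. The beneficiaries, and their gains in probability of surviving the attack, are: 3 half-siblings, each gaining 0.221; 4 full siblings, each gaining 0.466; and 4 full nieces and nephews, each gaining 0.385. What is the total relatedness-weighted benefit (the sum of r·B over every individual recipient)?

r to a half-sibling = 1/4 (half-sibs share one parent — one path of length 2: r = (1/2)^2 = 1/4).
r to a full sibling = 1/2 (full sibs share both parents — two paths of length 2: r = 2·(1/2)^2 = 1/2).
r to a full niece or nephew = 1/4 (full aunt/uncle↔niece/nephew: two paths of length 3 through the shared grandparent pair: r = 2·(1/2)^3 = 1/4).
Summing one r·B term per recipient: 3·0.25·0.221 + 4·0.5·0.466 + 4·0.25·0.385 = 1.48275.

1.48275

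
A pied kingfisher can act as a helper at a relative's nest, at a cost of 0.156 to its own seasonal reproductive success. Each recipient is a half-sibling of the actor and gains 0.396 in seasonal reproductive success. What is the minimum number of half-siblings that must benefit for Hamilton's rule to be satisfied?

r to a half-sibling = 0.25 (half-sibs share one parent — one path of length 2: r = (1/2)^2 = 1/4).
Hamilton's rule: n·r·B > C  ⇒  n > C/(r·B) = 0.156/(0.25·0.396) = 1.576.
The smallest integer exceeding 1.576 is 2.

2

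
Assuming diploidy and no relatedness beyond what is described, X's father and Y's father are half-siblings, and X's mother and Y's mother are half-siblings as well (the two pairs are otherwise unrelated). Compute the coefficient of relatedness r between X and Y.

With two independent routes of shared ancestry, r is the sum of the two contributions.
X and Y are related in two ways: half first cousins through their fathers (r = 1/16) and half first cousins through their mothers (r = 1/16).
r = 1/16 + 1/16 = 0.125.

0.125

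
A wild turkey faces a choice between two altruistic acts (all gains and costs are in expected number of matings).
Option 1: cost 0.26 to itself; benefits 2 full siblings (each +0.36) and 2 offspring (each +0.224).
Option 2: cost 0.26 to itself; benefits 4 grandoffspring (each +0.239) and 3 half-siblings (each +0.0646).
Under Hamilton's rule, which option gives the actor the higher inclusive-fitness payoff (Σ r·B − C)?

Option 1

Option 1: r to a full sibling = 0.5.
Option 1: r to an offspring = 0.5.
Option 1: Σ r·B − C = (2·0.5·0.36 + 2·0.5·0.224) − 0.26 = 0.324.
Option 2: r to a grandoffspring = 0.25.
Option 2: r to a half-sibling = 0.25.
Option 2: Σ r·B − C = (4·0.25·0.239 + 3·0.25·0.0646) − 0.26 = 0.02745.
Option 1 has the higher net inclusive-fitness payoff.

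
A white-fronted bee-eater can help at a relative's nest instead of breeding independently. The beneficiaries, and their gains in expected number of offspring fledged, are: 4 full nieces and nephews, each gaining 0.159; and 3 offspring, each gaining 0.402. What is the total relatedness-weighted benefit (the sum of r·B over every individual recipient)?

r to a full niece or nephew = 0.25 (full aunt/uncle↔niece/nephew: two paths of length 3 through the shared grandparent pair: r = 2·(1/2)^3 = 1/4).
r to an offspring = 1/2 (one parent–offspring link: r = (1/2)^1 = 1/2).
Summing one r·B term per recipient: 4·0.25·0.159 + 3·0.5·0.402 = 0.762.

0.762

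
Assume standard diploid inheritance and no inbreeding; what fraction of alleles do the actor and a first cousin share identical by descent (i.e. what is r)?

First cousins share one grandparent pair — two paths of length 4: r = 2·(1/2)^4 = 1/8.

0.125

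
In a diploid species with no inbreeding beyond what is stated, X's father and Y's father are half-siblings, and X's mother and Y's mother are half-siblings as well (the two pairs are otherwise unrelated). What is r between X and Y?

0.125

Independent pedigree routes through distinct common ancestors add.
X and Y are related in two ways: half first cousins through their fathers (r = 1/16) and half first cousins through their mothers (r = 1/16).
r = 1/16 + 1/16 = 0.125.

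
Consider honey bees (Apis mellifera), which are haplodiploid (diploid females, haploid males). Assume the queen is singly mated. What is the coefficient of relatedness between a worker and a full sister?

0.75

Haplodiploid full sisters inherit their father's entire haploid genome identically (contributing 1/2) and on average half of their mother's contribution (1/2 · 1/2 = 1/4); r = 1/2 + 1/4 = 3/4.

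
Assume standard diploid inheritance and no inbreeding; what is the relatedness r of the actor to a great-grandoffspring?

0.125

Three parent–offspring links: r = (1/2)^3 = 1/8.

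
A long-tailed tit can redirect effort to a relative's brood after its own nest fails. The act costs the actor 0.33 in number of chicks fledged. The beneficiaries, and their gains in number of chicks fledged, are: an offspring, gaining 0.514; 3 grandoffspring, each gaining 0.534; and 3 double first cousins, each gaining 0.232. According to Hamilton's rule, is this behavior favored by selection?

Hamilton's rule: the trait is favored when the sum of r·B over every recipient exceeds the actor's cost C.
r to an offspring = 0.5 (one parent–offspring link: r = (1/2)^1 = 1/2).
r to a grandoffspring = 1/4 (two parent–offspring links: r = (1/2)^2 = 1/4).
r to a double first cousin = 1/4 (double first cousins share both grandparent pairs — four paths of length 4: r = 4·(1/2)^4 = 1/4).
Summing one r·B term per recipient: 1·0.5·0.514 + 3·0.25·0.534 + 3·0.25·0.232 = 0.8315.
0.8315 > 0.33: the indirect benefit exceeds the cost.

Yes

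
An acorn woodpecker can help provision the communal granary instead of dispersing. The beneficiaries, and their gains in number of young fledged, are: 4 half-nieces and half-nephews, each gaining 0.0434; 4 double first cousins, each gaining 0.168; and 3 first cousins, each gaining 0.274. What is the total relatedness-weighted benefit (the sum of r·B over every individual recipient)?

0.29245

r to a half-niece or half-nephew = 0.125 (half-aunt/uncle↔niece/nephew: one path of length 3: r = (1/2)^3 = 1/8).
r to a double first cousin = 1/4 (double first cousins share both grandparent pairs — four paths of length 4: r = 4·(1/2)^4 = 1/4).
r to a first cousin = 1/8 (first cousins share one grandparent pair — two paths of length 4: r = 2·(1/2)^4 = 1/8).
Summing one r·B term per recipient: 4·0.125·0.0434 + 4·0.25·0.168 + 3·0.125·0.274 = 0.29245.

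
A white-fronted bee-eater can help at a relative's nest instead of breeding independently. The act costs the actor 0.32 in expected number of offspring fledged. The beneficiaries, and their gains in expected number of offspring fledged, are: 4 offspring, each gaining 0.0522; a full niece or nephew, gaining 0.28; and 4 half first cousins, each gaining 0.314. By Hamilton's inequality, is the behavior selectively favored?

No

Hamilton's rule: the trait is favored when the sum of r·B over every recipient exceeds the actor's cost C.
r to an offspring = 0.5 (one parent–offspring link: r = (1/2)^1 = 1/2).
r to a full niece or nephew = 1/4 (full aunt/uncle↔niece/nephew: two paths of length 3 through the shared grandparent pair: r = 2·(1/2)^3 = 1/4).
r to a half first cousin = 1/16 (half first cousins share one grandparent — one path of length 4: r = (1/2)^4 = 1/16).
Summing one r·B term per recipient: 4·0.5·0.0522 + 1·0.25·0.28 + 4·0.0625·0.314 = 0.2529.
0.2529 < 0.32: the indirect benefit is less than the cost.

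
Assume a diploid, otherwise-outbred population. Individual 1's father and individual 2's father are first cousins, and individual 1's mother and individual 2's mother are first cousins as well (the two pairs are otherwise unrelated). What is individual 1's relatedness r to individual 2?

Independent pedigree routes through distinct common ancestors add.
Individual 1 and individual 2 are related in two ways: second cousins through their fathers (r = 1/32) and second cousins through their mothers (r = 1/32).
r = 1/32 + 1/32 = 0.0625.

0.0625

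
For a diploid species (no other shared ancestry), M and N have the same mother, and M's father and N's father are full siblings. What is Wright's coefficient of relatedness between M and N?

With two independent routes of shared ancestry, r is the sum of the two contributions.
M and N are related in two ways: half-sibs through their shared mother (r = 1/4) and first cousins through their fathers (r = 1/8).
r = 1/4 + 1/8 = 3/8 = 0.375.

0.375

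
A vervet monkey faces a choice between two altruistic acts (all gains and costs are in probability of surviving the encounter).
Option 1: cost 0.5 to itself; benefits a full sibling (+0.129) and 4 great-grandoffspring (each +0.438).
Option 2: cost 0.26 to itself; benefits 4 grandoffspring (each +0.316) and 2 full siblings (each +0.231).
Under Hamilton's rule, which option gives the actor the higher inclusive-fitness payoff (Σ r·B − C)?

Option 2

Option 1: r to a full sibling = 0.5.
Option 1: r to a great-grandoffspring = 0.125.
Option 1: Σ r·B − C = (1·0.5·0.129 + 4·0.125·0.438) − 0.5 = -0.2165.
Option 2: r to a grandoffspring = 0.25.
Option 2: r to a full sibling = 0.5.
Option 2: Σ r·B − C = (4·0.25·0.316 + 2·0.5·0.231) − 0.26 = 0.287.
Option 2 has the higher net inclusive-fitness payoff.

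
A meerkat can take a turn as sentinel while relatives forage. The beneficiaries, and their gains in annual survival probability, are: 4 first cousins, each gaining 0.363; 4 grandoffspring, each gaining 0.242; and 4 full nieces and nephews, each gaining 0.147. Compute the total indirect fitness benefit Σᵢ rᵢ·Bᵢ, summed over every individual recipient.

0.5705

r to a first cousin = 1/8 (first cousins share one grandparent pair — two paths of length 4: r = 2·(1/2)^4 = 1/8).
r to a grandoffspring = 0.25 (two parent–offspring links: r = (1/2)^2 = 1/4).
r to a full niece or nephew = 0.25 (full aunt/uncle↔niece/nephew: two paths of length 3 through the shared grandparent pair: r = 2·(1/2)^3 = 1/4).
Summing one r·B term per recipient: 4·0.125·0.363 + 4·0.25·0.242 + 4·0.25·0.147 = 0.5705.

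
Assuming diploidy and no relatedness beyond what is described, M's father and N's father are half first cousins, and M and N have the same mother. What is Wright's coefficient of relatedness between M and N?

Relatedness sums over independent paths through distinct common ancestors.
M and N are related in two ways: half second cousins through their fathers (r = 1/64) and half-sibs through their shared mother (r = 1/4).
r = 1/64 + 1/4 = 17/64 = 0.265625.

0.265625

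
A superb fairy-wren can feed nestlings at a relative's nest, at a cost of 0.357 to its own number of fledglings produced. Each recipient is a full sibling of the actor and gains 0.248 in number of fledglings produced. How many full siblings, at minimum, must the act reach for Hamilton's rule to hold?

3

r to a full sibling = 1/2 (full sibs share both parents — two paths of length 2: r = 2·(1/2)^2 = 1/2).
Hamilton's rule: n·r·B > C  ⇒  n > C/(r·B) = 0.357/(0.5·0.248) = 2.879.
The smallest integer exceeding 2.879 is 3.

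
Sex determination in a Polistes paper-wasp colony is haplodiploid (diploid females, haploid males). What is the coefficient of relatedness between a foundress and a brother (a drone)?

0.25

Her haploid brother carries none of their father's genes and a random half of their mother's genome; that half matches the maternal half of her own genome with probability 1/2: r = 1/2 · 1/2 = 1/4.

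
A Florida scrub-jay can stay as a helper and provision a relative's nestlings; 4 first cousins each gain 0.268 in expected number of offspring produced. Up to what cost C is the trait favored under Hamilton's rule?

r to a first cousin = 0.125 (first cousins share one grandparent pair — two paths of length 4: r = 2·(1/2)^4 = 1/8).
Hamilton's rule: n·r·B > C, so the trait is favored while C < n·r·B = 4·0.125·0.268 = 0.134.

0.134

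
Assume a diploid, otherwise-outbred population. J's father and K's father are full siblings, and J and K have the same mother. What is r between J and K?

0.375

Wright's path rule: contributions from independent ancestry routes add.
J and K are related in two ways: first cousins through their fathers (r = 1/8) and half-sibs through their shared mother (r = 1/4).
r = 1/8 + 1/4 = 3/8 = 0.375.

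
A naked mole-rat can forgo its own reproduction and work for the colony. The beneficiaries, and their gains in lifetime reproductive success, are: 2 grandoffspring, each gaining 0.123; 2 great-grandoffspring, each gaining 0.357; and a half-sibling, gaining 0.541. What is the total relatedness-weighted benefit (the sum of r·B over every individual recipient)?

0.286

r to a grandoffspring = 0.25 (two parent–offspring links: r = (1/2)^2 = 1/4).
r to a great-grandoffspring = 1/8 (three parent–offspring links: r = (1/2)^3 = 1/8).
r to a half-sibling = 0.25 (half-sibs share one parent — one path of length 2: r = (1/2)^2 = 1/4).
Summing one r·B term per recipient: 2·0.25·0.123 + 2·0.125·0.357 + 1·0.25·0.541 = 0.286.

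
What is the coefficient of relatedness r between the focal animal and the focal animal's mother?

0.5

Each parent–offspring link contributes a factor of 1/2, and independent paths through distinct common ancestors add.
One parent–offspring link: r = (1/2)^1 = 1/2.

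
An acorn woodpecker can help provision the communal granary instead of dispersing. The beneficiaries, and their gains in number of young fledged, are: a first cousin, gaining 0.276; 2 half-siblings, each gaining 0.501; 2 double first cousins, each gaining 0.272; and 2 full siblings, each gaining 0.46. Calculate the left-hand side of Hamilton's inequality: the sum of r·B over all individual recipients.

0.881

r to a first cousin = 1/8 (first cousins share one grandparent pair — two paths of length 4: r = 2·(1/2)^4 = 1/8).
r to a half-sibling = 1/4 (half-sibs share one parent — one path of length 2: r = (1/2)^2 = 1/4).
r to a double first cousin = 1/4 (double first cousins share both grandparent pairs — four paths of length 4: r = 4·(1/2)^4 = 1/4).
r to a full sibling = 0.5 (full sibs share both parents — two paths of length 2: r = 2·(1/2)^2 = 1/2).
Summing one r·B term per recipient: 1·0.125·0.276 + 2·0.25·0.501 + 2·0.25·0.272 + 2·0.5·0.46 = 0.881.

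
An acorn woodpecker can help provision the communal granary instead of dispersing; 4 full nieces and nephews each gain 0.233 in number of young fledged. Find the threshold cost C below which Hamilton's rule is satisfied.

r to a full niece or nephew = 1/4 (full aunt/uncle↔niece/nephew: two paths of length 3 through the shared grandparent pair: r = 2·(1/2)^3 = 1/4).
Hamilton's rule: n·r·B > C, so the trait is favored while C < n·r·B = 4·0.25·0.233 = 0.233.

0.233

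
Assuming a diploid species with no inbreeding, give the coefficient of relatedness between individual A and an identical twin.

1

Monozygotic twins share every allele identical by descent: r = 1.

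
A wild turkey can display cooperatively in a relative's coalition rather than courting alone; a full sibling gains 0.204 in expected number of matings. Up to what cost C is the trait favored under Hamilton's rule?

r to a full sibling = 1/2 (full sibs share both parents — two paths of length 2: r = 2·(1/2)^2 = 1/2).
Hamilton's rule: n·r·B > C, so the trait is favored while C < n·r·B = 1·0.5·0.204 = 0.102.

0.102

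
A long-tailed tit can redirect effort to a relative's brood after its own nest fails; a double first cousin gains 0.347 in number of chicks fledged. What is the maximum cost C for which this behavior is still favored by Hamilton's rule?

0.08675

r to a double first cousin = 1/4 (double first cousins share both grandparent pairs — four paths of length 4: r = 4·(1/2)^4 = 1/4).
Hamilton's rule: n·r·B > C, so the trait is favored while C < n·r·B = 1·0.25·0.347 = 0.08675.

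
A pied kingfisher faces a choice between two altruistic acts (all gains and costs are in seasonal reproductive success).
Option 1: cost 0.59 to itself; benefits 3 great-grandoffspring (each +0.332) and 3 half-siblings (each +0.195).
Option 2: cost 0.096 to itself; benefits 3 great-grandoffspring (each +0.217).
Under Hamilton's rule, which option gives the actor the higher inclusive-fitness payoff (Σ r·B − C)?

Option 2

Option 1: r to a great-grandoffspring = 0.125.
Option 1: r to a half-sibling = 0.25.
Option 1: Σ r·B − C = (3·0.125·0.332 + 3·0.25·0.195) − 0.59 = -0.31925.
Option 2: r to a great-grandoffspring = 0.125.
Option 2: Σ r·B − C = (3·0.125·0.217) − 0.096 = -0.014625.
Option 2 has the higher net inclusive-fitness payoff.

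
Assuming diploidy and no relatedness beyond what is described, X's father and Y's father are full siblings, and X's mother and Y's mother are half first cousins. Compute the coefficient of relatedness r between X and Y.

Independent pedigree routes through distinct common ancestors add.
X and Y are related in two ways: first cousins through their fathers (r = 1/8) and half second cousins through their mothers (r = 1/64).
r = 1/8 + 1/64 = 0.140625.

0.140625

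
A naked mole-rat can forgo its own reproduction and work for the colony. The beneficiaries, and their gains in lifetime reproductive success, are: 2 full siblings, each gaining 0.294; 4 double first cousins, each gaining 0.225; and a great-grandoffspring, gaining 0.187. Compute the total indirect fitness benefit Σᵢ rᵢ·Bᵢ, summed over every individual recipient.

r to a full sibling = 0.5 (full sibs share both parents — two paths of length 2: r = 2·(1/2)^2 = 1/2).
r to a double first cousin = 1/4 (double first cousins share both grandparent pairs — four paths of length 4: r = 4·(1/2)^4 = 1/4).
r to a great-grandoffspring = 1/8 (three parent–offspring links: r = (1/2)^3 = 1/8).
Summing one r·B term per recipient: 2·0.5·0.294 + 4·0.25·0.225 + 1·0.125·0.187 = 0.542375.

0.542375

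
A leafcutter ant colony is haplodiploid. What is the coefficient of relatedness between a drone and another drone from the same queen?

Haploid brothers each carry a random half of the queen's diploid genome, so on average they share half: r = 1/2.

0.5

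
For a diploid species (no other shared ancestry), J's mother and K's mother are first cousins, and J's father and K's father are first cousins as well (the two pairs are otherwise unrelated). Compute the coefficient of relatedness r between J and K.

0.0625

Independent pedigree routes through distinct common ancestors add.
J and K are related in two ways: second cousins through their mothers (r = 1/32) and second cousins through their fathers (r = 1/32).
r = 1/32 + 1/32 = 0.0625.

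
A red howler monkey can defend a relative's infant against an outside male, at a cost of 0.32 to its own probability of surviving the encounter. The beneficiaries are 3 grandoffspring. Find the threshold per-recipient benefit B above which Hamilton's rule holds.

r to a grandoffspring = 1/4 (two parent–offspring links: r = (1/2)^2 = 1/4).
Hamilton's rule with n recipients of equal r: n·r·B > C, so B > C/(n·r) = 0.32/(3·0.25) = 0.4267.

0.4267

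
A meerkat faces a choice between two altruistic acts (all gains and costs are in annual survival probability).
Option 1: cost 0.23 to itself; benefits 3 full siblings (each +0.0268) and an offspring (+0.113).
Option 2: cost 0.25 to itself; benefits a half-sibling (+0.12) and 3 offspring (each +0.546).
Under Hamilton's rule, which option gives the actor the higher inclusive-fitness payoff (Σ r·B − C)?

Option 2

Option 1: r to a full sibling = 0.5.
Option 1: r to an offspring = 0.5.
Option 1: Σ r·B − C = (3·0.5·0.0268 + 1·0.5·0.113) − 0.23 = -0.1333.
Option 2: r to a half-sibling = 0.25.
Option 2: r to an offspring = 0.5.
Option 2: Σ r·B − C = (1·0.25·0.12 + 3·0.5·0.546) − 0.25 = 0.599.
Option 2 has the higher net inclusive-fitness payoff.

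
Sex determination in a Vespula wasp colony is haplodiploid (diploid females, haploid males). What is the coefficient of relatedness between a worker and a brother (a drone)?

0.25

Her haploid brother carries none of their father's genes and a random half of their mother's genome; that half matches the maternal half of her own genome with probability 1/2: r = 1/2 · 1/2 = 1/4.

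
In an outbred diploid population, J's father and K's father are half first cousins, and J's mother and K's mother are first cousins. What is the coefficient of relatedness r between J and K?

0.046875

Relatedness sums over independent paths through distinct common ancestors.
J and K are related in two ways: half second cousins through their fathers (r = 1/64) and second cousins through their mothers (r = 1/32).
r = 1/64 + 1/32 = 0.046875.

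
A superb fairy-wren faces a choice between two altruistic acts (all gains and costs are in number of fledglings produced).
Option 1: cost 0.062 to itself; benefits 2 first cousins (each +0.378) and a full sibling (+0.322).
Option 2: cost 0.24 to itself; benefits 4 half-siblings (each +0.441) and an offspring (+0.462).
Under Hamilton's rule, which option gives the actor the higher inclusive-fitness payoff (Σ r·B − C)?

Option 1: r to a first cousin = 0.125.
Option 1: r to a full sibling = 0.5.
Option 1: Σ r·B − C = (2·0.125·0.378 + 1·0.5·0.322) − 0.062 = 0.1935.
Option 2: r to a half-sibling = 0.25.
Option 2: r to an offspring = 0.5.
Option 2: Σ r·B − C = (4·0.25·0.441 + 1·0.5·0.462) − 0.24 = 0.432.
Option 2 has the higher net inclusive-fitness payoff.

Option 2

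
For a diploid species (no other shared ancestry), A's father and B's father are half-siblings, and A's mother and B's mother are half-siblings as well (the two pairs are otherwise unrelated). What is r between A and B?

0.125

Relatedness sums over independent paths through distinct common ancestors.
A and B are related in two ways: half first cousins through their fathers (r = 1/16) and half first cousins through their mothers (r = 1/16).
r = 1/16 + 1/16 = 1/8 = 0.125.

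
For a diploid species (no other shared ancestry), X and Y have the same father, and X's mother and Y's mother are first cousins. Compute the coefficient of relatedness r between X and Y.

0.28125

Relatedness sums over independent paths through distinct common ancestors.
X and Y are related in two ways: half-sibs through their shared father (r = 1/4) and second cousins through their mothers (r = 1/32).
r = 1/4 + 1/32 = 0.28125.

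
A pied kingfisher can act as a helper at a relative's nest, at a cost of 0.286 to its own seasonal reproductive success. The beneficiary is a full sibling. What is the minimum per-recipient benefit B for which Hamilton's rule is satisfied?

0.572

r to a full sibling = 1/2 (full sibs share both parents — two paths of length 2: r = 2·(1/2)^2 = 1/2).
Hamilton's rule with n recipients of equal r: n·r·B > C, so B > C/(n·r) = 0.286/(1·0.5) = 0.572.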